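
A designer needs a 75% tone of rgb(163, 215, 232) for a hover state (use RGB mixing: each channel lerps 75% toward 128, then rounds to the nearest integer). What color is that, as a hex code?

#89969a

Lerp each channel 75% toward 128:
  R: 163 + 0.75×(128−163) = 163 − 26.25 = 136.75 → 137
  G: 215 + 0.75×(128−215) = 215 − 65.25 = 149.75 → 150
  B: 232 − 78 = 154 → 154
rgb(137, 150, 154) = #89969a.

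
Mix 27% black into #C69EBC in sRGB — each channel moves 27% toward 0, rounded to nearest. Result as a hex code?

#C69EBC is rgb(198, 158, 188).
A 27% shade moves each channel 27% toward 0:
  R: 198 − 53.46 = 144.54 → 145
  G: 158 + 0.27×(0−158) = 158 − 42.66 = 115.34 → 115
  B: 188 + 0.27×(0−188) = 188 − 50.76 = 137.24 → 137
rgb(145, 115, 137) = #917389.

#917389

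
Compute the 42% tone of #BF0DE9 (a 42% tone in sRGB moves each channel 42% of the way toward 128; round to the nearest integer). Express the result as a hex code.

#A53DBD

#BF0DE9 is rgb(191, 13, 233).
Per channel, c → c + 0.42(128 − c):
  R: 191 + 0.42×(128−191) = 191 − 26.46 = 164.54 → 165
  G: 13 + 0.42×(128−13) = 13 + 48.3 = 61.3 → 61
  B: 233 − 44.1 = 188.9 → 189
rgb(165, 61, 189) = #A53DBD.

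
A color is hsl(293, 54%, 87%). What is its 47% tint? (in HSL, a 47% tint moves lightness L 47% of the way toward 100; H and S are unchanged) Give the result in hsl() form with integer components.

hsl(293, 54%, 93%)

L moves 47% from 87 toward 100: 87 + 6.11 = 93.11 → 93.
H and S are unchanged.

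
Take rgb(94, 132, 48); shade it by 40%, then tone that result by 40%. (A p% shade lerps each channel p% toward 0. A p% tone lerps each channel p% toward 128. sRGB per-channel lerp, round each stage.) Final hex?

#556345

Lerp each channel 40% toward 0:
  R: 94 + 0.4×(0−94) = 94 − 37.6 = 56.4 → 56
  G: 132 + 0.4×(0−132) = 132 − 52.8 = 79.2 → 79
  B: 48 + 0.4×(0−48) = 48 − 19.2 = 28.8 → 29
After the shade: rgb(56, 79, 29) = #384f1d.
A 40% tone moves each channel 40% toward 128:
  R: 56 + 0.4×(128−56) = 56 + 28.8 = 84.8 → 85
  G: 79 + 0.4×(128−79) = 79 + 19.6 = 98.6 → 99
  B: 29 + 0.4×(128−29) = 29 + 39.6 = 68.6 → 69
rgb(85, 99, 69) = #556345.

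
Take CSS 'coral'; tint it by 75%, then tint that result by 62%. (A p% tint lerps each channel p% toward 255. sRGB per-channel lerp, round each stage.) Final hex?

#fff3ee

CSS coral is rgb(255, 127, 80).
A 75% tint moves each channel 75% toward 255:
  R: 255 + 0.75×(255−255) = 255 + 0 = 255 → 255
  G: 127 + 96 = 223 → 223
  B: 80 + 131.25 = 211.25 → 211
After the tint: rgb(255, 223, 211) = #ffdfd3.
A 62% tint moves each channel 62% toward 255:
  R: 255 + 0 = 255 → 255
  G: 223 + 19.84 = 242.84 → 243
  B: 211 + 27.28 = 238.28 → 238
rgb(255, 243, 238) = #fff3ee.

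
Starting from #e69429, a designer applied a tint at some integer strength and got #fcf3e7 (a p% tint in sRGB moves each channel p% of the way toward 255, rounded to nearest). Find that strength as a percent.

89%

#e69429 is rgb(230, 148, 41); #fcf3e7 is rgb(252, 243, 231).
On the B channel (widest range): 231 ≈ 41 + (p/100)(255 − 41), so p ≈ 100×(231 − 41)/(255 − 41) = 19000/214 = 88.79.
p = 89 reproduces all three channels after rounding.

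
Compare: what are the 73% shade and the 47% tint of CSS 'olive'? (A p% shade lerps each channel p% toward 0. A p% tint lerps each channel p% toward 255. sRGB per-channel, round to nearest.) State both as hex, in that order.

CSS olive is rgb(128, 128, 0).
73% shade:
  R: 128 + 0.73×(0−128) = 128 − 93.44 = 34.56 → 35
  G: 128 + 0.73×(0−128) = 128 − 93.44 = 34.56 → 35
  B: 0 + 0 = 0 → 0
  → #232300
47% tint:
  R: 128 + 0.47×(255−128) = 128 + 59.69 = 187.69 → 188
  G: 128 + 0.47×(255−128) = 128 + 59.69 = 187.69 → 188
  B: 0 + 0.47×(255−0) = 0 + 119.85 = 119.85 → 120
  → #BCBC78

#232300, #BCBC78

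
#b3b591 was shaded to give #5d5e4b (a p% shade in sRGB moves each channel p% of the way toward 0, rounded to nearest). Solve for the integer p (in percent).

48%

#b3b591 is rgb(179, 181, 145); #5d5e4b is rgb(93, 94, 75).
On the G channel (widest range): 94 ≈ 181 + (p/100)(0 − 181), so p ≈ 100×(94 − 181)/(0 − 181) = -8700/-181 = 48.07.
p = 48 reproduces all three channels after rounding.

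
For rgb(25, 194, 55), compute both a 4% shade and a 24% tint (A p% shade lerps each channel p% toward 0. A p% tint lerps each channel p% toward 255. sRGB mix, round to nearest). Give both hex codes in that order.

4% shade:
  R: 25 − 1 = 24 → 24
  G: 194 + 0.04×(0−194) = 194 − 7.76 = 186.24 → 186
  B: 55 − 2.2 = 52.8 → 53
  → #18BA35
24% tint:
  R: 25 + 55.2 = 80.2 → 80
  G: 194 + 0.24×(255−194) = 194 + 14.64 = 208.64 → 209
  B: 55 + 0.24×(255−55) = 55 + 48 = 103 → 103
  → #50D167

#18BA35, #50D167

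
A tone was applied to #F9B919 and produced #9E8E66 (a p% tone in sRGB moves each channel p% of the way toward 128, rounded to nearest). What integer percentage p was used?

#F9B919 is rgb(249, 185, 25); #9E8E66 is rgb(158, 142, 102).
On the R channel (widest range): 158 ≈ 249 + (p/100)(128 − 249), so p ≈ 100×(158 − 249)/(128 − 249) = -9100/-121 = 75.21.
p = 75 reproduces all three channels after rounding.

75%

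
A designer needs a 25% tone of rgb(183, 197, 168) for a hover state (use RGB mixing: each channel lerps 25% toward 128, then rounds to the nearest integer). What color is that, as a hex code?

#a9b49e

A 25% tone moves each channel 25% toward 128:
  R: 183 + 0.25×(128−183) = 183 − 13.75 = 169.25 → 169
  G: 197 + 0.25×(128−197) = 197 − 17.25 = 179.75 → 180
  B: 168 − 10 = 158 → 158
rgb(169, 180, 158) = #a9b49e.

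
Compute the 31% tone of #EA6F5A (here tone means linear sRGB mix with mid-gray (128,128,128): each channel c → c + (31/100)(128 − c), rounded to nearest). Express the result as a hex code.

#EA6F5A is rgb(234, 111, 90).
Per channel, c → c + 0.31(128 − c):
  R: 234 + 0.31×(128−234) = 234 − 32.86 = 201.14 → 201
  G: 111 + 5.27 = 116.27 → 116
  B: 90 + 0.31×(128−90) = 90 + 11.78 = 101.78 → 102
rgb(201, 116, 102) = #C97466.

#C97466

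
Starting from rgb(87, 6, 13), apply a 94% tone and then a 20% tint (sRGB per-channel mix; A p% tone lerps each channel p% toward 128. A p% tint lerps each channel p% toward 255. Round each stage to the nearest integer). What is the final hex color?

#989494

Per channel, c → c + 0.94(128 − c):
  R: 87 + 38.54 = 125.54 → 126
  G: 6 + 114.68 = 120.68 → 121
  B: 13 + 108.1 = 121.1 → 121
After the tone: rgb(126, 121, 121) = #7e7979.
Per channel, c → c + 0.2(255 − c):
  R: 126 + 0.2×(255−126) = 126 + 25.8 = 151.8 → 152
  G: 121 + 0.2×(255−121) = 121 + 26.8 = 147.8 → 148
  B: 121 + 26.8 = 147.8 → 148
rgb(152, 148, 148) = #989494.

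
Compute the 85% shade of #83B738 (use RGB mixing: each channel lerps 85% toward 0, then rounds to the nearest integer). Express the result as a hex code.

#141B08

#83B738 is rgb(131, 183, 56).
An 85% shade moves each channel 85% toward 0:
  R: 131 + 0.85×(0−131) = 131 − 111.35 = 19.65 → 20
  G: 183 − 155.55 = 27.45 → 27
  B: 56 + 0.85×(0−56) = 56 − 47.6 = 8.4 → 8
rgb(20, 27, 8) = #141B08.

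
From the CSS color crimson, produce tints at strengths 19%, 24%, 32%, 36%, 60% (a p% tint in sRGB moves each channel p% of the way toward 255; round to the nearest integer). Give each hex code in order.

#E34161, #E44C6B, #E75F7A, #E96982, #F1A1B1

CSS crimson is rgb(220, 20, 60).
19%: (220 + 6.65 = 226.65→227, 20 + 44.65 = 64.65→65, 60 + 37.05 = 97.05→97) → #E34161
24%: (220 + 8.4 = 228.4→228, 20 + 56.4 = 76.4→76, 60 + 46.8 = 106.8→107) → #E44C6B
32%: (220 + 11.2 = 231.2→231, 20 + 75.2 = 95.2→95, 60 + 62.4 = 122.4→122) → #E75F7A
36%: (220 + 12.6 = 232.6→233, 20 + 84.6 = 104.6→105, 60 + 70.2 = 130.2→130) → #E96982
60%: (220 + 21 = 241→241, 20 + 141 = 161→161, 60 + 117 = 177→177) → #F1A1B1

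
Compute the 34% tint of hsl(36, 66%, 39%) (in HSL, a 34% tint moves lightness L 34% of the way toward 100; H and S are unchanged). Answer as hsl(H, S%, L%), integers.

hsl(36, 66%, 60%)

L moves 34% from 39 toward 100: 39 + 20.74 = 59.74 → 60.
H and S are unchanged.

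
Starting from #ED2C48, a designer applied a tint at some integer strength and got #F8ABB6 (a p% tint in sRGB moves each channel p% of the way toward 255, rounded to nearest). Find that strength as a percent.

#ED2C48 is rgb(237, 44, 72); #F8ABB6 is rgb(248, 171, 182).
On the G channel (widest range): 171 ≈ 44 + (p/100)(255 − 44), so p ≈ 100×(171 − 44)/(255 − 44) = 12700/211 = 60.19.
p = 60 reproduces all three channels after rounding.

60%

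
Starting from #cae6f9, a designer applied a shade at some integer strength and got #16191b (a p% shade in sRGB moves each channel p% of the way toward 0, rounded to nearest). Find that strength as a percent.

#cae6f9 is rgb(202, 230, 249); #16191b is rgb(22, 25, 27).
On the B channel (widest range): 27 ≈ 249 + (p/100)(0 − 249), so p ≈ 100×(27 − 249)/(0 − 249) = -22200/-249 = 89.16.
p = 89 reproduces all three channels after rounding.

89%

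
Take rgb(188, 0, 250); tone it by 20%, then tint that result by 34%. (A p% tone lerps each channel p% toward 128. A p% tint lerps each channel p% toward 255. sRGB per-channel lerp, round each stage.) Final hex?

Per channel, c → c + 0.2(128 − c):
  R: 188 − 12 = 176 → 176
  G: 0 + 0.2×(128−0) = 0 + 25.6 = 25.6 → 26
  B: 250 + 0.2×(128−250) = 250 − 24.4 = 225.6 → 226
After the tone: rgb(176, 26, 226) = #B01AE2.
Per channel, c → c + 0.34(255 − c):
  R: 176 + 0.34×(255−176) = 176 + 26.86 = 202.86 → 203
  G: 26 + 0.34×(255−26) = 26 + 77.86 = 103.86 → 104
  B: 226 + 0.34×(255−226) = 226 + 9.86 = 235.86 → 236
rgb(203, 104, 236) = #CB68EC.

#CB68EC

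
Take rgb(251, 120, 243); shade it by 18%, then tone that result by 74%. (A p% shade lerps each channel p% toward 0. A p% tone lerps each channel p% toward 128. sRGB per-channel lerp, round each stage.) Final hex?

#947892

Per channel, c → c + 0.18(0 − c):
  R: 251 + 0.18×(0−251) = 251 − 45.18 = 205.82 → 206
  G: 120 + 0.18×(0−120) = 120 − 21.6 = 98.4 → 98
  B: 243 + 0.18×(0−243) = 243 − 43.74 = 199.26 → 199
After the shade: rgb(206, 98, 199) = #ce62c7.
Lerp each channel 74% toward 128:
  R: 206 + 0.74×(128−206) = 206 − 57.72 = 148.28 → 148
  G: 98 + 0.74×(128−98) = 98 + 22.2 = 120.2 → 120
  B: 199 + 0.74×(128−199) = 199 − 52.54 = 146.46 → 146
rgb(148, 120, 146) = #947892.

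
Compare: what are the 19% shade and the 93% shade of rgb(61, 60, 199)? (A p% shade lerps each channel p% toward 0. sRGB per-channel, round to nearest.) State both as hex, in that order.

#3131a1, #04040e

19% shade:
  R: 61 + 0.19×(0−61) = 61 − 11.59 = 49.41 → 49
  G: 60 + 0.19×(0−60) = 60 − 11.4 = 48.6 → 49
  B: 199 − 37.81 = 161.19 → 161
  → #3131a1
93% shade:
  R: 61 + 0.93×(0−61) = 61 − 56.73 = 4.27 → 4
  G: 60 − 55.8 = 4.2 → 4
  B: 199 + 0.93×(0−199) = 199 − 185.07 = 13.93 → 14
  → #04040e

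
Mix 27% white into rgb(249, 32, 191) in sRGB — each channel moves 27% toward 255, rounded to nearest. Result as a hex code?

#fb5cd0

Lerp each channel 27% toward 255:
  R: 249 + 1.62 = 250.62 → 251
  G: 32 + 0.27×(255−32) = 32 + 60.21 = 92.21 → 92
  B: 191 + 0.27×(255−191) = 191 + 17.28 = 208.28 → 208
rgb(251, 92, 208) = #fb5cd0.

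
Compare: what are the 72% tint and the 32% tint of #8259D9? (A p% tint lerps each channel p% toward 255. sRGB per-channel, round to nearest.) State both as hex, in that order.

#8259D9 is rgb(130, 89, 217).
72% tint:
  R: 130 + 90 = 220 → 220
  G: 89 + 0.72×(255−89) = 89 + 119.52 = 208.52 → 209
  B: 217 + 0.72×(255−217) = 217 + 27.36 = 244.36 → 244
  → #DCD1F4
32% tint:
  R: 130 + 0.32×(255−130) = 130 + 40 = 170 → 170
  G: 89 + 0.32×(255−89) = 89 + 53.12 = 142.12 → 142
  B: 217 + 0.32×(255−217) = 217 + 12.16 = 229.16 → 229
  → #AA8EE5

#DCD1F4, #AA8EE5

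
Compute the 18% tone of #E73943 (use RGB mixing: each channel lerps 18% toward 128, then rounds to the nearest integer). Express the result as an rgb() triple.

rgb(212, 70, 78)

#E73943 is rgb(231, 57, 67).
Lerp each channel 18% toward 128:
  R: 231 + 0.18×(128−231) = 231 − 18.54 = 212.46 → 212
  G: 57 + 0.18×(128−57) = 57 + 12.78 = 69.78 → 70
  B: 67 + 0.18×(128−67) = 67 + 10.98 = 77.98 → 78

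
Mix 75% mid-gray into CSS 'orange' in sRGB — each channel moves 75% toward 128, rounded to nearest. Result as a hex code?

#A08960

CSS orange is rgb(255, 165, 0).
A 75% tone moves each channel 75% toward 128:
  R: 255 + 0.75×(128−255) = 255 − 95.25 = 159.75 → 160
  G: 165 + 0.75×(128−165) = 165 − 27.75 = 137.25 → 137
  B: 0 + 96 = 96 → 96
rgb(160, 137, 96) = #A08960.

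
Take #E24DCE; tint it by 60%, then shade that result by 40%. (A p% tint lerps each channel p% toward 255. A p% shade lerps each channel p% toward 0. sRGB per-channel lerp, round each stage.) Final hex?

#926E8D

#E24DCE is rgb(226, 77, 206).
Lerp each channel 60% toward 255:
  R: 226 + 0.6×(255−226) = 226 + 17.4 = 243.4 → 243
  G: 77 + 0.6×(255−77) = 77 + 106.8 = 183.8 → 184
  B: 206 + 0.6×(255−206) = 206 + 29.4 = 235.4 → 235
After the tint: rgb(243, 184, 235) = #F3B8EB.
Per channel, c → c + 0.4(0 − c):
  R: 243 + 0.4×(0−243) = 243 − 97.2 = 145.8 → 146
  G: 184 + 0.4×(0−184) = 184 − 73.6 = 110.4 → 110
  B: 235 − 94 = 141 → 141
rgb(146, 110, 141) = #926E8D.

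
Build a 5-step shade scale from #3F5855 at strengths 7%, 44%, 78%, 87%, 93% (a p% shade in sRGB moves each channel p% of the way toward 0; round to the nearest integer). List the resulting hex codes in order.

#3B524F, #233130, #0E1313, #080B0B, #040606

#3F5855 is rgb(63, 88, 85).
7%: (63 − 4.41 = 58.59→59, 88 − 6.16 = 81.84→82, 85 − 5.95 = 79.05→79) → #3B524F
44%: (63 − 27.72 = 35.28→35, 88 − 38.72 = 49.28→49, 85 − 37.4 = 47.6→48) → #233130
78%: (63 − 49.14 = 13.86→14, 88 − 68.64 = 19.36→19, 85 − 66.3 = 18.7→19) → #0E1313
87%: (63 − 54.81 = 8.19→8, 88 − 76.56 = 11.44→11, 85 − 73.95 = 11.05→11) → #080B0B
93%: (63 − 58.59 = 4.41→4, 88 − 81.84 = 6.16→6, 85 − 79.05 = 5.95→6) → #040606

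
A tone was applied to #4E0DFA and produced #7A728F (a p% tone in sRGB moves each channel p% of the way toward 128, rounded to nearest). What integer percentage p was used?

#4E0DFA is rgb(78, 13, 250); #7A728F is rgb(122, 114, 143).
On the B channel (widest range): 143 ≈ 250 + (p/100)(128 − 250), so p ≈ 100×(143 − 250)/(128 − 250) = -10700/-122 = 87.70.
p = 88 reproduces all three channels after rounding.

88%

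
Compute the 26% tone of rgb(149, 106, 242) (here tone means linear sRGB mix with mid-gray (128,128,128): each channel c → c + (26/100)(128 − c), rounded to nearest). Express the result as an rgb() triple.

Lerp each channel 26% toward 128:
  R: 149 + 0.26×(128−149) = 149 − 5.46 = 143.54 → 144
  G: 106 + 5.72 = 111.72 → 112
  B: 242 + 0.26×(128−242) = 242 − 29.64 = 212.36 → 212

rgb(144, 112, 212)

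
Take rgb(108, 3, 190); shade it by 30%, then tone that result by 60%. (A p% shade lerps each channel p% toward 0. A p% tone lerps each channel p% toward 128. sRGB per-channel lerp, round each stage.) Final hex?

#6b4e82

Per channel, c → c + 0.3(0 − c):
  R: 108 + 0.3×(0−108) = 108 − 32.4 = 75.6 → 76
  G: 3 + 0.3×(0−3) = 3 − 0.9 = 2.1 → 2
  B: 190 − 57 = 133 → 133
After the shade: rgb(76, 2, 133) = #4c0285.
A 60% tone moves each channel 60% toward 128:
  R: 76 + 31.2 = 107.2 → 107
  G: 2 + 75.6 = 77.6 → 78
  B: 133 − 3 = 130 → 130
rgb(107, 78, 130) = #6b4e82.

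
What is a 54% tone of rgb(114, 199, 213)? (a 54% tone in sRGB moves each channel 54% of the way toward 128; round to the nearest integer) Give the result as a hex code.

Lerp each channel 54% toward 128:
  R: 114 + 7.56 = 121.56 → 122
  G: 199 − 38.34 = 160.66 → 161
  B: 213 + 0.54×(128−213) = 213 − 45.9 = 167.1 → 167
rgb(122, 161, 167) = #7AA1A7.

#7AA1A7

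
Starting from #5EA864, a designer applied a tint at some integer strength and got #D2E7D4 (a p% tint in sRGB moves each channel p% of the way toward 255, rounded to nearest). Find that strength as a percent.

72%

#5EA864 is rgb(94, 168, 100); #D2E7D4 is rgb(210, 231, 212).
On the R channel (widest range): 210 ≈ 94 + (p/100)(255 − 94), so p ≈ 100×(210 − 94)/(255 − 94) = 11600/161 = 72.05.
p = 72 reproduces all three channels after rounding.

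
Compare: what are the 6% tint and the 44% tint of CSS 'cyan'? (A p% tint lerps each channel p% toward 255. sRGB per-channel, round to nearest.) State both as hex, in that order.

CSS cyan is rgb(0, 255, 255).
6% tint:
  R: 0 + 0.06×(255−0) = 0 + 15.3 = 15.3 → 15
  G: 255 + 0.06×(255−255) = 255 + 0 = 255 → 255
  B: 255 + 0 = 255 → 255
  → #0FFFFF
44% tint:
  R: 0 + 112.2 = 112.2 → 112
  G: 255 + 0.44×(255−255) = 255 + 0 = 255 → 255
  B: 255 + 0.44×(255−255) = 255 + 0 = 255 → 255
  → #70FFFF

#0FFFFF, #70FFFF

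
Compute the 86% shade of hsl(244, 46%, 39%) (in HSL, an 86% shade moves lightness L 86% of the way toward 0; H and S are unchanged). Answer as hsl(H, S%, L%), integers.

L moves 86% from 39 toward 0: 39 − 33.54 = 5.46 → 5.
H and S are unchanged.

hsl(244, 46%, 5%)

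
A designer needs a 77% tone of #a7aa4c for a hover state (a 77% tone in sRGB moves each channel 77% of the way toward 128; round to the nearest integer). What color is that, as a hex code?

#898a74

#a7aa4c is rgb(167, 170, 76).
Per channel, c → c + 0.77(128 − c):
  R: 167 + 0.77×(128−167) = 167 − 30.03 = 136.97 → 137
  G: 170 + 0.77×(128−170) = 170 − 32.34 = 137.66 → 138
  B: 76 + 0.77×(128−76) = 76 + 40.04 = 116.04 → 116
rgb(137, 138, 116) = #898a74.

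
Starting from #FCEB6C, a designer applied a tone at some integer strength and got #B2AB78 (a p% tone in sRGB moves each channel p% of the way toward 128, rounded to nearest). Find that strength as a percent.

60%

#FCEB6C is rgb(252, 235, 108); #B2AB78 is rgb(178, 171, 120).
On the R channel (widest range): 178 ≈ 252 + (p/100)(128 − 252), so p ≈ 100×(178 − 252)/(128 − 252) = -7400/-124 = 59.68.
p = 60 reproduces all three channels after rounding.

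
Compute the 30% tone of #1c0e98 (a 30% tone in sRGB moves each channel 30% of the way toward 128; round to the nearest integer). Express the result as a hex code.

#3a3091

#1c0e98 is rgb(28, 14, 152).
Per channel, c → c + 0.3(128 − c):
  R: 28 + 0.3×(128−28) = 28 + 30 = 58 → 58
  G: 14 + 0.3×(128−14) = 14 + 34.2 = 48.2 → 48
  B: 152 + 0.3×(128−152) = 152 − 7.2 = 144.8 → 145
rgb(58, 48, 145) = #3a3091.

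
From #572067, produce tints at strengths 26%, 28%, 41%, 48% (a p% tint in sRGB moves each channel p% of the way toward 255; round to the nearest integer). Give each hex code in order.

#572067 is rgb(87, 32, 103).
26%: (87 + 43.68 = 130.68→131, 32 + 57.98 = 89.98→90, 103 + 39.52 = 142.52→143) → #835a8f
28%: (87 + 47.04 = 134.04→134, 32 + 62.44 = 94.44→94, 103 + 42.56 = 145.56→146) → #865e92
41%: (87 + 68.88 = 155.88→156, 32 + 91.43 = 123.43→123, 103 + 62.32 = 165.32→165) → #9c7ba5
48%: (87 + 80.64 = 167.64→168, 32 + 107.04 = 139.04→139, 103 + 72.96 = 175.96→176) → #a88bb0

#835a8f, #865e92, #9c7ba5, #a88bb0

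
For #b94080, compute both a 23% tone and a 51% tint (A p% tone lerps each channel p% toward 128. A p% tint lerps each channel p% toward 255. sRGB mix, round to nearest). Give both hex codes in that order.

#ac4f80, #dda1c1

#b94080 is rgb(185, 64, 128).
23% tone:
  R: 185 − 13.11 = 171.89 → 172
  G: 64 + 0.23×(128−64) = 64 + 14.72 = 78.72 → 79
  B: 128 + 0.23×(128−128) = 128 + 0 = 128 → 128
  → #ac4f80
51% tint:
  R: 185 + 0.51×(255−185) = 185 + 35.7 = 220.7 → 221
  G: 64 + 0.51×(255−64) = 64 + 97.41 = 161.41 → 161
  B: 128 + 0.51×(255−128) = 128 + 64.77 = 192.77 → 193
  → #dda1c1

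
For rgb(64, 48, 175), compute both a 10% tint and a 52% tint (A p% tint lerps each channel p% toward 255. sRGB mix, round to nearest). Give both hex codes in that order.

10% tint:
  R: 64 + 19.1 = 83.1 → 83
  G: 48 + 20.7 = 68.7 → 69
  B: 175 + 0.1×(255−175) = 175 + 8 = 183 → 183
  → #5345B7
52% tint:
  R: 64 + 0.52×(255−64) = 64 + 99.32 = 163.32 → 163
  G: 48 + 0.52×(255−48) = 48 + 107.64 = 155.64 → 156
  B: 175 + 0.52×(255−175) = 175 + 41.6 = 216.6 → 217
  → #A39CD9

#5345B7, #A39CD9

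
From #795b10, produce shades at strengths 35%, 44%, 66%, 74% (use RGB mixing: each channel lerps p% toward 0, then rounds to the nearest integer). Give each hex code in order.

#795b10 is rgb(121, 91, 16).
35%: (121 − 42.35 = 78.65→79, 91 − 31.85 = 59.15→59, 16 − 5.6 = 10.4→10) → #4f3b0a
44%: (121 − 53.24 = 67.76→68, 91 − 40.04 = 50.96→51, 16 − 7.04 = 8.96→9) → #443309
66%: (121 − 79.86 = 41.14→41, 91 − 60.06 = 30.94→31, 16 − 10.56 = 5.44→5) → #291f05
74%: (121 − 89.54 = 31.46→31, 91 − 67.34 = 23.66→24, 16 − 11.84 = 4.16→4) → #1f1804

#4f3b0a, #443309, #291f05, #1f1804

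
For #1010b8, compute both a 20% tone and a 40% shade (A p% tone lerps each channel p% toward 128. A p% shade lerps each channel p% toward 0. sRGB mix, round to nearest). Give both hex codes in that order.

#1010b8 is rgb(16, 16, 184).
20% tone:
  R: 16 + 22.4 = 38.4 → 38
  G: 16 + 0.2×(128−16) = 16 + 22.4 = 38.4 → 38
  B: 184 − 11.2 = 172.8 → 173
  → #2626ad
40% shade:
  R: 16 + 0.4×(0−16) = 16 − 6.4 = 9.6 → 10
  G: 16 − 6.4 = 9.6 → 10
  B: 184 − 73.6 = 110.4 → 110
  → #0a0a6e

#2626ad, #0a0a6e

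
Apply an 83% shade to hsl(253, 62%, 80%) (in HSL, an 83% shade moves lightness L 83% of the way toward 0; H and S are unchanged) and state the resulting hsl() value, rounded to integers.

hsl(253, 62%, 14%)

L moves 83% from 80 toward 0: 80 − 66.4 = 13.6 → 14.
H and S are unchanged.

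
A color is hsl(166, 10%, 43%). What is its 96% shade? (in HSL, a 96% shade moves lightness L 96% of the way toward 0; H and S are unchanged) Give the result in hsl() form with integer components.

L moves 96% from 43 toward 0: 43 − 41.28 = 1.72 → 2.
H and S are unchanged.

hsl(166, 10%, 2%)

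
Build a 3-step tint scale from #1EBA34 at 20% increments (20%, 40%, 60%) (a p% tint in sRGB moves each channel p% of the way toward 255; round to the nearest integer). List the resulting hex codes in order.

#1EBA34 is rgb(30, 186, 52).
20%: (30 + 45 = 75→75, 186 + 13.8 = 199.8→200, 52 + 40.6 = 92.6→93) → #4BC85D
40%: (30 + 90 = 120→120, 186 + 27.6 = 213.6→214, 52 + 81.2 = 133.2→133) → #78D685
60%: (30 + 135 = 165→165, 186 + 41.4 = 227.4→227, 52 + 121.8 = 173.8→174) → #A5E3AE

#4BC85D, #78D685, #A5E3AE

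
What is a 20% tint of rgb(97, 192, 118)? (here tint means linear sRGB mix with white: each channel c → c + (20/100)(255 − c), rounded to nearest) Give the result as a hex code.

Per channel, c → c + 0.2(255 − c):
  R: 97 + 0.2×(255−97) = 97 + 31.6 = 128.6 → 129
  G: 192 + 12.6 = 204.6 → 205
  B: 118 + 27.4 = 145.4 → 145
rgb(129, 205, 145) = #81CD91.

#81CD91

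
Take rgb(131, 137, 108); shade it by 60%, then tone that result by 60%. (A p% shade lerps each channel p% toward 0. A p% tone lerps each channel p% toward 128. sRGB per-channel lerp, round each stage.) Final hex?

Per channel, c → c + 0.6(0 − c):
  R: 131 − 78.6 = 52.4 → 52
  G: 137 + 0.6×(0−137) = 137 − 82.2 = 54.8 → 55
  B: 108 − 64.8 = 43.2 → 43
After the shade: rgb(52, 55, 43) = #34372b.
A 60% tone moves each channel 60% toward 128:
  R: 52 + 45.6 = 97.6 → 98
  G: 55 + 0.6×(128−55) = 55 + 43.8 = 98.8 → 99
  B: 43 + 0.6×(128−43) = 43 + 51 = 94 → 94
rgb(98, 99, 94) = #62635e.

#62635e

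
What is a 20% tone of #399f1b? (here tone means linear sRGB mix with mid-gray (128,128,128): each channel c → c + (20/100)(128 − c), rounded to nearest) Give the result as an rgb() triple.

#399f1b is rgb(57, 159, 27).
Lerp each channel 20% toward 128:
  R: 57 + 0.2×(128−57) = 57 + 14.2 = 71.2 → 71
  G: 159 + 0.2×(128−159) = 159 − 6.2 = 152.8 → 153
  B: 27 + 20.2 = 47.2 → 47

rgb(71, 153, 47)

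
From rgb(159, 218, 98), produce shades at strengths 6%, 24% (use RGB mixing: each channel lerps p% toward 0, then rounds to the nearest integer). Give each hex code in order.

#95CD5C, #79A64A

6%: (159 − 9.54 = 149.46→149, 218 − 13.08 = 204.92→205, 98 − 5.88 = 92.12→92) → #95CD5C
24%: (159 − 38.16 = 120.84→121, 218 − 52.32 = 165.68→166, 98 − 23.52 = 74.48→74) → #79A64A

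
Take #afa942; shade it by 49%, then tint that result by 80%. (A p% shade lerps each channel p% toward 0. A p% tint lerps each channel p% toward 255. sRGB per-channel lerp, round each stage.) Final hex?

#deddd3

#afa942 is rgb(175, 169, 66).
Per channel, c → c + 0.49(0 − c):
  R: 175 − 85.75 = 89.25 → 89
  G: 169 − 82.81 = 86.19 → 86
  B: 66 + 0.49×(0−66) = 66 − 32.34 = 33.66 → 34
After the shade: rgb(89, 86, 34) = #595622.
Per channel, c → c + 0.8(255 − c):
  R: 89 + 0.8×(255−89) = 89 + 132.8 = 221.8 → 222
  G: 86 + 135.2 = 221.2 → 221
  B: 34 + 0.8×(255−34) = 34 + 176.8 = 210.8 → 211
rgb(222, 221, 211) = #deddd3.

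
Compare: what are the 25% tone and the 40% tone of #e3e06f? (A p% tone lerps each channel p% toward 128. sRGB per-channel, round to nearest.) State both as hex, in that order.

#cac873, #bbba76

#e3e06f is rgb(227, 224, 111).
25% tone:
  R: 227 + 0.25×(128−227) = 227 − 24.75 = 202.25 → 202
  G: 224 + 0.25×(128−224) = 224 − 24 = 200 → 200
  B: 111 + 0.25×(128−111) = 111 + 4.25 = 115.25 → 115
  → #cac873
40% tone:
  R: 227 + 0.4×(128−227) = 227 − 39.6 = 187.4 → 187
  G: 224 + 0.4×(128−224) = 224 − 38.4 = 185.6 → 186
  B: 111 + 6.8 = 117.8 → 118
  → #bbba76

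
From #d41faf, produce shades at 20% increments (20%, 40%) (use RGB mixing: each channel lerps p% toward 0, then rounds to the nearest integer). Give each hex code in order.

#aa198c, #7f1369

#d41faf is rgb(212, 31, 175).
20%: (212 − 42.4 = 169.6→170, 31 − 6.2 = 24.8→25, 175 − 35 = 140→140) → #aa198c
40%: (212 − 84.8 = 127.2→127, 31 − 12.4 = 18.6→19, 175 − 70 = 105→105) → #7f1369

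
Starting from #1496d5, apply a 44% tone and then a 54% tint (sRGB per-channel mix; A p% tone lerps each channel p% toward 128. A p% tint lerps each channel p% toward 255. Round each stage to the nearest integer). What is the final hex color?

#a9cadb

#1496d5 is rgb(20, 150, 213).
A 44% tone moves each channel 44% toward 128:
  R: 20 + 0.44×(128−20) = 20 + 47.52 = 67.52 → 68
  G: 150 − 9.68 = 140.32 → 140
  B: 213 − 37.4 = 175.6 → 176
After the tone: rgb(68, 140, 176) = #448cb0.
Lerp each channel 54% toward 255:
  R: 68 + 100.98 = 168.98 → 169
  G: 140 + 62.1 = 202.1 → 202
  B: 176 + 0.54×(255−176) = 176 + 42.66 = 218.66 → 219
rgb(169, 202, 219) = #a9cadb.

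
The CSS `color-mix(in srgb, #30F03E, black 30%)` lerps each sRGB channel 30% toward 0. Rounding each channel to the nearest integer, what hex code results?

#22A82B

#30F03E is rgb(48, 240, 62).
A 30% shade moves each channel 30% toward 0:
  R: 48 + 0.3×(0−48) = 48 − 14.4 = 33.6 → 34
  G: 240 + 0.3×(0−240) = 240 − 72 = 168 → 168
  B: 62 + 0.3×(0−62) = 62 − 18.6 = 43.4 → 43
rgb(34, 168, 43) = #22A82B.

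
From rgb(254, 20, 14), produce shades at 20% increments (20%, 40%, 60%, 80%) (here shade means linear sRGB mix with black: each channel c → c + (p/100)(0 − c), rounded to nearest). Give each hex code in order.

#CB100B, #980C08, #660806, #330403

20%: (254 − 50.8 = 203.2→203, 20 − 4 = 16→16, 14 − 2.8 = 11.2→11) → #CB100B
40%: (254 − 101.6 = 152.4→152, 20 − 8 = 12→12, 14 − 5.6 = 8.4→8) → #980C08
60%: (254 − 152.4 = 101.6→102, 20 − 12 = 8→8, 14 − 8.4 = 5.6→6) → #660806
80%: (254 − 203.2 = 50.8→51, 20 − 16 = 4→4, 14 − 11.2 = 2.8→3) → #330403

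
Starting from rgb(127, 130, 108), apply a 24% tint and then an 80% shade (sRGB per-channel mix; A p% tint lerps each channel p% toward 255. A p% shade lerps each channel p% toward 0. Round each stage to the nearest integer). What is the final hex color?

Per channel, c → c + 0.24(255 − c):
  R: 127 + 0.24×(255−127) = 127 + 30.72 = 157.72 → 158
  G: 130 + 0.24×(255−130) = 130 + 30 = 160 → 160
  B: 108 + 0.24×(255−108) = 108 + 35.28 = 143.28 → 143
After the tint: rgb(158, 160, 143) = #9EA08F.
Lerp each channel 80% toward 0:
  R: 158 + 0.8×(0−158) = 158 − 126.4 = 31.6 → 32
  G: 160 − 128 = 32 → 32
  B: 143 + 0.8×(0−143) = 143 − 114.4 = 28.6 → 29
rgb(32, 32, 29) = #20201D.

#20201D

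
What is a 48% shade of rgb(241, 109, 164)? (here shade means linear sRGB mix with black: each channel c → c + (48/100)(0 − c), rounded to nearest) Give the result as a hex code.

Per channel, c → c + 0.48(0 − c):
  R: 241 + 0.48×(0−241) = 241 − 115.68 = 125.32 → 125
  G: 109 + 0.48×(0−109) = 109 − 52.32 = 56.68 → 57
  B: 164 + 0.48×(0−164) = 164 − 78.72 = 85.28 → 85
rgb(125, 57, 85) = #7d3955.

#7d3955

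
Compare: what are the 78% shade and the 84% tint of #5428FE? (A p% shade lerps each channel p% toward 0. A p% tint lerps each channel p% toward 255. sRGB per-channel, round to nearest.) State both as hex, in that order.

#5428FE is rgb(84, 40, 254).
78% shade:
  R: 84 + 0.78×(0−84) = 84 − 65.52 = 18.48 → 18
  G: 40 + 0.78×(0−40) = 40 − 31.2 = 8.8 → 9
  B: 254 − 198.12 = 55.88 → 56
  → #120938
84% tint:
  R: 84 + 0.84×(255−84) = 84 + 143.64 = 227.64 → 228
  G: 40 + 180.6 = 220.6 → 221
  B: 254 + 0.84 = 254.84 → 255
  → #E4DDFF

#120938, #E4DDFF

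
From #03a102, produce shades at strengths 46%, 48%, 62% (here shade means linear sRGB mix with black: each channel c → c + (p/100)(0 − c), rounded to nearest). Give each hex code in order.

#025701, #025401, #013d01

#03a102 is rgb(3, 161, 2).
46%: (3 − 1.38 = 1.62→2, 161 − 74.06 = 86.94→87, 2 − 0.92 = 1.08→1) → #025701
48%: (3 − 1.44 = 1.56→2, 161 − 77.28 = 83.72→84, 2 − 0.96 = 1.04→1) → #025401
62%: (3 − 1.86 = 1.14→1, 161 − 99.82 = 61.18→61, 2 − 1.24 = 0.76→1) → #013d01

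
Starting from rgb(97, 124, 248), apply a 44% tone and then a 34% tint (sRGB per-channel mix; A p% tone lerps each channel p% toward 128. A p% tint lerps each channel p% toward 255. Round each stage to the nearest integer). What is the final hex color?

Lerp each channel 44% toward 128:
  R: 97 + 13.64 = 110.64 → 111
  G: 124 + 1.76 = 125.76 → 126
  B: 248 + 0.44×(128−248) = 248 − 52.8 = 195.2 → 195
After the tone: rgb(111, 126, 195) = #6F7EC3.
Lerp each channel 34% toward 255:
  R: 111 + 48.96 = 159.96 → 160
  G: 126 + 43.86 = 169.86 → 170
  B: 195 + 20.4 = 215.4 → 215
rgb(160, 170, 215) = #A0AAD7.

#A0AAD7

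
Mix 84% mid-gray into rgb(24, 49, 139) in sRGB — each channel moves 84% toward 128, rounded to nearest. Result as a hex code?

Per channel, c → c + 0.84(128 − c):
  R: 24 + 0.84×(128−24) = 24 + 87.36 = 111.36 → 111
  G: 49 + 66.36 = 115.36 → 115
  B: 139 + 0.84×(128−139) = 139 − 9.24 = 129.76 → 130
rgb(111, 115, 130) = #6F7382.

#6F7382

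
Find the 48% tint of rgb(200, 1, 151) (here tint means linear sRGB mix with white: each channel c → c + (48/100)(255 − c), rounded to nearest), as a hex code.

Lerp each channel 48% toward 255:
  R: 200 + 0.48×(255−200) = 200 + 26.4 = 226.4 → 226
  G: 1 + 121.92 = 122.92 → 123
  B: 151 + 0.48×(255−151) = 151 + 49.92 = 200.92 → 201
rgb(226, 123, 201) = #E27BC9.

#E27BC9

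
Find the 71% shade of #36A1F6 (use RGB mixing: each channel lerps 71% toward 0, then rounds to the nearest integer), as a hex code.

#102F47

#36A1F6 is rgb(54, 161, 246).
Per channel, c → c + 0.71(0 − c):
  R: 54 + 0.71×(0−54) = 54 − 38.34 = 15.66 → 16
  G: 161 + 0.71×(0−161) = 161 − 114.31 = 46.69 → 47
  B: 246 − 174.66 = 71.34 → 71
rgb(16, 47, 71) = #102F47.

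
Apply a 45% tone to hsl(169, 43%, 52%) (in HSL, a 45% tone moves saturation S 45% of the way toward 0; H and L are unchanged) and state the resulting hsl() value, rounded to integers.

hsl(169, 24%, 52%)

S moves 45% from 43 toward 0: 43 − 19.35 = 23.65 → 24.
H and L are unchanged.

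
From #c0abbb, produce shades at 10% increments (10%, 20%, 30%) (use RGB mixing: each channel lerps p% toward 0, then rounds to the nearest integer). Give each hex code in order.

#c0abbb is rgb(192, 171, 187).
10%: (192 − 19.2 = 172.8→173, 171 − 17.1 = 153.9→154, 187 − 18.7 = 168.3→168) → #ad9aa8
20%: (192 − 38.4 = 153.6→154, 171 − 34.2 = 136.8→137, 187 − 37.4 = 149.6→150) → #9a8996
30%: (192 − 57.6 = 134.4→134, 171 − 51.3 = 119.7→120, 187 − 56.1 = 130.9→131) → #867883

#ad9aa8, #9a8996, #867883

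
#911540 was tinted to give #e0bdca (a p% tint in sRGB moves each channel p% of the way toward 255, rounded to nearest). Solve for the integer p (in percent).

#911540 is rgb(145, 21, 64); #e0bdca is rgb(224, 189, 202).
On the G channel (widest range): 189 ≈ 21 + (p/100)(255 − 21), so p ≈ 100×(189 − 21)/(255 − 21) = 16800/234 = 71.79.
p = 72 reproduces all three channels after rounding.

72%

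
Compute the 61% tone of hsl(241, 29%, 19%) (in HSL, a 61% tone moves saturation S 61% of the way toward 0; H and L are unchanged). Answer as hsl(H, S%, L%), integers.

S moves 61% from 29 toward 0: 29 − 17.69 = 11.31 → 11.
H and L are unchanged.

hsl(241, 11%, 19%)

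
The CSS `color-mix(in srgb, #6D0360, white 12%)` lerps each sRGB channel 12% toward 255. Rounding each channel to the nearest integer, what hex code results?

#6D0360 is rgb(109, 3, 96).
A 12% tint moves each channel 12% toward 255:
  R: 109 + 17.52 = 126.52 → 127
  G: 3 + 0.12×(255−3) = 3 + 30.24 = 33.24 → 33
  B: 96 + 0.12×(255−96) = 96 + 19.08 = 115.08 → 115
rgb(127, 33, 115) = #7F2173.

#7F2173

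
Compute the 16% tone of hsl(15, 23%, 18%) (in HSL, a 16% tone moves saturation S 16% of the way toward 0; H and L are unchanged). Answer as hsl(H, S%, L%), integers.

S moves 16% from 23 toward 0: 23 − 3.68 = 19.32 → 19.
H and L are unchanged.

hsl(15, 19%, 18%)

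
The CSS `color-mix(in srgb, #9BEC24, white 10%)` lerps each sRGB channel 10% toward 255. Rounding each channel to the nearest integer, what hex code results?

#9BEC24 is rgb(155, 236, 36).
A 10% tint moves each channel 10% toward 255:
  R: 155 + 0.1×(255−155) = 155 + 10 = 165 → 165
  G: 236 + 1.9 = 237.9 → 238
  B: 36 + 0.1×(255−36) = 36 + 21.9 = 57.9 → 58
rgb(165, 238, 58) = #A5EE3A.

#A5EE3A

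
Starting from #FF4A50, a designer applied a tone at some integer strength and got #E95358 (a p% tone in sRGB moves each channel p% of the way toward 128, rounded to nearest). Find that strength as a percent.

#FF4A50 is rgb(255, 74, 80); #E95358 is rgb(233, 83, 88).
On the R channel (widest range): 233 ≈ 255 + (p/100)(128 − 255), so p ≈ 100×(233 − 255)/(128 − 255) = -2200/-127 = 17.32.
p = 17 reproduces all three channels after rounding.

17%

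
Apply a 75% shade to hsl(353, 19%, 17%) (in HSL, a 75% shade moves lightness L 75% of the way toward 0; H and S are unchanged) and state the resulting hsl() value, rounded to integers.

L moves 75% from 17 toward 0: 17 − 12.75 = 4.25 → 4.
H and S are unchanged.

hsl(353, 19%, 4%)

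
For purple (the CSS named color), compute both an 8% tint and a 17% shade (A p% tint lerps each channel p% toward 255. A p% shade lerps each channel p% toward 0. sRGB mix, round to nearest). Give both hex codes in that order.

#8A148A, #6A006A

CSS purple is rgb(128, 0, 128).
8% tint:
  R: 128 + 0.08×(255−128) = 128 + 10.16 = 138.16 → 138
  G: 0 + 20.4 = 20.4 → 20
  B: 128 + 10.16 = 138.16 → 138
  → #8A148A
17% shade:
  R: 128 + 0.17×(0−128) = 128 − 21.76 = 106.24 → 106
  G: 0 + 0.17×(0−0) = 0 + 0 = 0 → 0
  B: 128 − 21.76 = 106.24 → 106
  → #6A006A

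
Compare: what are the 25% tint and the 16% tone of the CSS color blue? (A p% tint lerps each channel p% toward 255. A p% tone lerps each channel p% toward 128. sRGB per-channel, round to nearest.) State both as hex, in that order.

#4040ff, #1414eb

CSS blue is rgb(0, 0, 255).
25% tint:
  R: 0 + 0.25×(255−0) = 0 + 63.75 = 63.75 → 64
  G: 0 + 0.25×(255−0) = 0 + 63.75 = 63.75 → 64
  B: 255 + 0 = 255 → 255
  → #4040ff
16% tone:
  R: 0 + 20.48 = 20.48 → 20
  G: 0 + 0.16×(128−0) = 0 + 20.48 = 20.48 → 20
  B: 255 + 0.16×(128−255) = 255 − 20.32 = 234.68 → 235
  → #1414eb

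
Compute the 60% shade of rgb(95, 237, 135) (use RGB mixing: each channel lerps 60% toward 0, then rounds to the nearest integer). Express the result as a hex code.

A 60% shade moves each channel 60% toward 0:
  R: 95 + 0.6×(0−95) = 95 − 57 = 38 → 38
  G: 237 + 0.6×(0−237) = 237 − 142.2 = 94.8 → 95
  B: 135 + 0.6×(0−135) = 135 − 81 = 54 → 54
rgb(38, 95, 54) = #265F36.

#265F36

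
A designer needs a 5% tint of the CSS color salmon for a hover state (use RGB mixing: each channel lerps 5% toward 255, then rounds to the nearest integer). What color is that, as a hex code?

CSS salmon is rgb(250, 128, 114).
Per channel, c → c + 0.05(255 − c):
  R: 250 + 0.25 = 250.25 → 250
  G: 128 + 6.35 = 134.35 → 134
  B: 114 + 7.05 = 121.05 → 121
rgb(250, 134, 121) = #fa8679.

#fa8679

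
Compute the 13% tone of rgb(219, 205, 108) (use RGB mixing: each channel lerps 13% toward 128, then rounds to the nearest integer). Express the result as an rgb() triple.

rgb(207, 195, 111)

A 13% tone moves each channel 13% toward 128:
  R: 219 + 0.13×(128−219) = 219 − 11.83 = 207.17 → 207
  G: 205 − 10.01 = 194.99 → 195
  B: 108 + 2.6 = 110.6 → 111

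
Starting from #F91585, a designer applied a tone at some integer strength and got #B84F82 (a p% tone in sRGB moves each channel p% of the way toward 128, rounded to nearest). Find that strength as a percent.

54%

#F91585 is rgb(249, 21, 133); #B84F82 is rgb(184, 79, 130).
On the R channel (widest range): 184 ≈ 249 + (p/100)(128 − 249), so p ≈ 100×(184 − 249)/(128 − 249) = -6500/-121 = 53.72.
p = 54 reproduces all three channels after rounding.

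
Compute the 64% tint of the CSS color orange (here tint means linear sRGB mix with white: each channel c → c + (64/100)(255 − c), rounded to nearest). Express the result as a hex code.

#ffdfa3

CSS orange is rgb(255, 165, 0).
Per channel, c → c + 0.64(255 − c):
  R: 255 + 0.64×(255−255) = 255 + 0 = 255 → 255
  G: 165 + 0.64×(255−165) = 165 + 57.6 = 222.6 → 223
  B: 0 + 0.64×(255−0) = 0 + 163.2 = 163.2 → 163
rgb(255, 223, 163) = #ffdfa3.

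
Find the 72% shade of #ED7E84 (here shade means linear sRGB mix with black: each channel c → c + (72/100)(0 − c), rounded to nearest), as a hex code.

#ED7E84 is rgb(237, 126, 132).
A 72% shade moves each channel 72% toward 0:
  R: 237 + 0.72×(0−237) = 237 − 170.64 = 66.36 → 66
  G: 126 − 90.72 = 35.28 → 35
  B: 132 + 0.72×(0−132) = 132 − 95.04 = 36.96 → 37
rgb(66, 35, 37) = #422325.

#422325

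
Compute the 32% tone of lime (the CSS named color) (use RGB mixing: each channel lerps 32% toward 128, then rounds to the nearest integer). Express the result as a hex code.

CSS lime is rgb(0, 255, 0).
Lerp each channel 32% toward 128:
  R: 0 + 0.32×(128−0) = 0 + 40.96 = 40.96 → 41
  G: 255 + 0.32×(128−255) = 255 − 40.64 = 214.36 → 214
  B: 0 + 40.96 = 40.96 → 41
rgb(41, 214, 41) = #29D629.

#29D629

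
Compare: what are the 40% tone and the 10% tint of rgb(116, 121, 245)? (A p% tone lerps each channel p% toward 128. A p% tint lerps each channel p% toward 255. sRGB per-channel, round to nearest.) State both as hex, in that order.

#797CC6, #8286F6

40% tone:
  R: 116 + 4.8 = 120.8 → 121
  G: 121 + 2.8 = 123.8 → 124
  B: 245 − 46.8 = 198.2 → 198
  → #797CC6
10% tint:
  R: 116 + 0.1×(255−116) = 116 + 13.9 = 129.9 → 130
  G: 121 + 0.1×(255−121) = 121 + 13.4 = 134.4 → 134
  B: 245 + 1 = 246 → 246
  → #8286F6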